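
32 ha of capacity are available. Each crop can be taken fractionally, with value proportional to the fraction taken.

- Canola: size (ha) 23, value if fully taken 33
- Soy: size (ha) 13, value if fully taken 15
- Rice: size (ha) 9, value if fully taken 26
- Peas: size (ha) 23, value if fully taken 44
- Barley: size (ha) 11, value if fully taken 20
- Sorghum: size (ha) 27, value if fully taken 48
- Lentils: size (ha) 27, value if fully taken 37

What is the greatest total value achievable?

70

Sort by value density: Rice 26/9≈2.89, Peas 44/23≈1.91, Barley 20/11≈1.82, Sorghum 48/27≈1.78, Canola 33/23≈1.43, Lentils 37/27≈1.37, Soy 15/13≈1.15.
Rice: take in full, 9 ha for value 26 — 23 left.
Peas: take in full, 23 ha for value 44 — 0 left.
Total value = 70.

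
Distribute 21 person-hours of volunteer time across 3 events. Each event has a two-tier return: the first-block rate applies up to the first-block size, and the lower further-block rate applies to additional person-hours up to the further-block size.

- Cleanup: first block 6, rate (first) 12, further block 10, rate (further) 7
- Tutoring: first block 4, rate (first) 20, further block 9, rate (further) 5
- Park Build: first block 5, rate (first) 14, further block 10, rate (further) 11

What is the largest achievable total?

288

Order all 6 blocks by rate: Tutoring/first 20 > Park Build/first 14 > Cleanup/first 12 > Park Build/second 11 > Cleanup/second 7 > Tutoring/second 5.
Fill Tutoring first block (4 at 20) — 17 left.
Park Build/first (14): +5 — 12 left.
Cleanup first at 12: fill all 6 — 6 left.
6 remain; put them into Park Build second at 11.
Total = 20×4 + 14×5 + 12×6 + 11×6 = 288.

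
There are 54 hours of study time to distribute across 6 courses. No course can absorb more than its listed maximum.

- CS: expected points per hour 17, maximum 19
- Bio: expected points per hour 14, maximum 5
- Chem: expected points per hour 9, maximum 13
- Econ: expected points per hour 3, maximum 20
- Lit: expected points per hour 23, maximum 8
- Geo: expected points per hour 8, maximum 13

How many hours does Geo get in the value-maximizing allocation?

9

Order the courses by expected points per hour: Lit 23 > CS 17 > Bio 14 > Chem 9 > Geo 8 > Econ 3.
Give Lit 8 to hit its cap of 8 → 46 left.
CS takes 19 to reach its cap of 19 → 27 left.
Bio: +5 to 5 (cap) → 22 left.
Chem: +13 to 13 (cap) → 9 left.
Geo has room for 13 but only 9 remain, so it gets 9.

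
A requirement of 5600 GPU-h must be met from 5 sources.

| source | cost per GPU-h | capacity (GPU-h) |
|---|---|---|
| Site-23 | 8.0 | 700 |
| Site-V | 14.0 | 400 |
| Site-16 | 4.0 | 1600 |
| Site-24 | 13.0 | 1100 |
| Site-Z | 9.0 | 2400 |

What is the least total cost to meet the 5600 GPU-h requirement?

45300

Cheapest first:
Site-16 (4.0): use full 1600 ; 4000 GPU-h to go.
Site-23 at 8.0: take all 700 GPU-h ; 3300 still needed.
Take 2400 from Site-Z at 9.0 ; need 900 more.
Site-24 at 13.0: take 900 of its 1100 ; requirement met.
Site-V: unused.
Cost = 1600×4.0 + 700×8.0 + 2400×9.0 + 900×13.0 = 45300.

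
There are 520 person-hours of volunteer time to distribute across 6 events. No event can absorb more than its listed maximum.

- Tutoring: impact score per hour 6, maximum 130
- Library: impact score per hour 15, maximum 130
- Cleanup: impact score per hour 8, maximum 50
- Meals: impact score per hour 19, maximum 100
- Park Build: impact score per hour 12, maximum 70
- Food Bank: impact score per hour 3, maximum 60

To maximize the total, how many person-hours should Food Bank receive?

Highest impact score per hour first: Meals 19 > Library 15 > Park Build 12 > Cleanup 8 > Tutoring 6 > Food Bank 3.
Meals takes 100 to reach its cap of 100 ; 420 left.
Give Library 130 to hit its cap of 130 ; 290 left.
Park Build: +70 to 70 (cap) ; 220 left.
Cleanup takes 50 to reach its cap of 50 ; 170 left.
Give Tutoring 130 to hit its cap of 130 ; 40 left.
Only 40 left; Food Bank takes them to reach 40.

40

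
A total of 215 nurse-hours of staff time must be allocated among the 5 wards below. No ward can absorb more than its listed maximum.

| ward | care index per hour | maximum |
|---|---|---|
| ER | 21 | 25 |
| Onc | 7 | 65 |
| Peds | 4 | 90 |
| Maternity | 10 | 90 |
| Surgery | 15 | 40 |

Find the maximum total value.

2445

Rank by care index per hour: ER 21 > Surgery 15 > Maternity 10 > Onc 7 > Peds 4.
ER: +25 to 25 (cap) → 190 left.
Surgery takes 40 to reach its cap of 40 → 150 left.
Maternity: +90 to 90 (cap) → 60 left.
Only 60 left; Onc takes them to reach 60.
Total = 21×25 + 7×60 + 10×90 + 15×40 = 2445.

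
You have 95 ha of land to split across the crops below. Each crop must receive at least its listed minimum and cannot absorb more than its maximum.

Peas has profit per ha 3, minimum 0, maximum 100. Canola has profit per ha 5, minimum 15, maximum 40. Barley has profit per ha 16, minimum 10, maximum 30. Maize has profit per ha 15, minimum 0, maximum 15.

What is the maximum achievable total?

935

Meeting every minimum uses 0+15+10+0 = 25 ha, leaving 70.
Highest profit per ha first: Barley 16 > Maize 15 > Canola 5 > Peas 3.
Barley takes 20 more to reach its cap of 30 → 50 left.
Maize takes 15 more to reach its cap of 15 → 35 left.
Give Canola 25 more to hit its cap of 40 → 10 left.
Peas has room for 100 more but only 10 remain, so it gets 10.
Total = 3×10 + 5×40 + 16×30 + 15×15 = 935.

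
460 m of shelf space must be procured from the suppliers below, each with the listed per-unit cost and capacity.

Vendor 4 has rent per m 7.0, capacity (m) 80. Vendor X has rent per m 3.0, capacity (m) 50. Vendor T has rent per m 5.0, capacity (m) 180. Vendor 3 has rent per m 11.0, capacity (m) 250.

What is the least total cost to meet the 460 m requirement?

3260

Use suppliers in increasing cost order.
Vendor X at 3.0: take all 50 m → 410 still needed.
Take 180 from Vendor T at 5.0 → need 230 more.
Vendor 4 (7.0): use full 80 → 150 m to go.
Take 150 from Vendor 3 at 11.0 to finish.
Cost = 50×3.0 + 180×5.0 + 80×7.0 + 150×11.0 = 3260.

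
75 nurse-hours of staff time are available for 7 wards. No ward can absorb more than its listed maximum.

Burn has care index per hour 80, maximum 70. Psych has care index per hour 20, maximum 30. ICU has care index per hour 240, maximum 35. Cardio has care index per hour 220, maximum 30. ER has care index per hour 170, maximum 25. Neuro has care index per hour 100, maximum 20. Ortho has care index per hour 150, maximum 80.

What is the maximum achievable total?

16700

Highest care index per hour first: ICU 240 > Cardio 220 > ER 170 > Ortho 150 > Neuro 100 > Burn 80 > Psych 20.
Give ICU 35 to hit its cap of 35 — 40 left.
Give Cardio 30 to hit its cap of 30 — 10 left.
ER has room for 25 but only 10 remain, so it gets 10.
Total = 240×35 + 220×30 + 170×10 = 16700.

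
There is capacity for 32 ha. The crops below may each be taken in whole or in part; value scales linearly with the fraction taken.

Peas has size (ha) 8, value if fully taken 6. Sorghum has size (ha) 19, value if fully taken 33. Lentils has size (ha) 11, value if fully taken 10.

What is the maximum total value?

44.5

Sort by value density: Sorghum 33/19≈1.74, Lentils 10/11≈0.909, Peas 6/8≈0.75.
Sorghum: take in full, 19 ha for value 33 — 13 left.
Take all of Lentils (11 ha, value 10) — 2 ha left.
Only 2 ha remain; take 2/8 of Peas for value 6×2/8 = 1.5.
Total value = 44.5.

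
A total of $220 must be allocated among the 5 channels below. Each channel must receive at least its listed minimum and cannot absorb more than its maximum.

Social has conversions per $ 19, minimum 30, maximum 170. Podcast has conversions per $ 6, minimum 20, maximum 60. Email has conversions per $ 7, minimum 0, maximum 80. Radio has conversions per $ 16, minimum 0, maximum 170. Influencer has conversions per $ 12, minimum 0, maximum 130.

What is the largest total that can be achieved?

Meeting every minimum uses 30+20+0+0+0 = 50 $, leaving 170.
Order the channels by conversions per $: Social 19 > Radio 16 > Influencer 12 > Email 7 > Podcast 6.
Give Social 140 more to hit its cap of 170 ; 30 left.
Radio has room for 170 more but only 30 remain, so it gets 30.
Total = 19×170 + 6×20 + 16×30 = 3830.

3830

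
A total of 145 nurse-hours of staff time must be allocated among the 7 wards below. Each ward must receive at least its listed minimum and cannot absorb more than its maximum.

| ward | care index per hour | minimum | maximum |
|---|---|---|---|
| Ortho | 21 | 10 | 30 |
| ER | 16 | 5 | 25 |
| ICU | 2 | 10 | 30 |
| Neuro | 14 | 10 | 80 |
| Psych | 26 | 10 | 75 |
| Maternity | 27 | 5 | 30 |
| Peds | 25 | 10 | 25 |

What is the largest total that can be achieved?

Meeting every minimum uses 10+5+10+10+10+5+10 = 60 nurse-hours, leaving 85.
Highest care index per hour first: Maternity 27 > Psych 26 > Peds 25 > Ortho 21 > ER 16 > Neuro 14 > ICU 2.
Give Maternity 25 more to hit its cap of 30 → 60 left.
Psych has room for 65 more but only 60 remain, so it gets 70.
Total = 21×10 + 16×5 + 2×10 + 14×10 + 26×70 + 27×30 + 25×10 = 3330.

3330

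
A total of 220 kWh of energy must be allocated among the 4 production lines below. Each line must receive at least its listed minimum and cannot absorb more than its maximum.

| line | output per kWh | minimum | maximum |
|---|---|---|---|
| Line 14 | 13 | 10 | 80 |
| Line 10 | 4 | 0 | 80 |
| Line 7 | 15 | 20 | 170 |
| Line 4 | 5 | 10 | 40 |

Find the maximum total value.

3120

Meeting every minimum uses 10+0+20+10 = 40 kWh, leaving 180.
Highest output per kWh first: Line 7 15 > Line 14 13 > Line 4 5 > Line 10 4.
Line 7 takes 150 more to reach its cap of 170 → 30 left.
Line 14 has room for 70 more but only 30 remain, so it gets 40.
Total = 13×40 + 15×170 + 5×10 = 3120.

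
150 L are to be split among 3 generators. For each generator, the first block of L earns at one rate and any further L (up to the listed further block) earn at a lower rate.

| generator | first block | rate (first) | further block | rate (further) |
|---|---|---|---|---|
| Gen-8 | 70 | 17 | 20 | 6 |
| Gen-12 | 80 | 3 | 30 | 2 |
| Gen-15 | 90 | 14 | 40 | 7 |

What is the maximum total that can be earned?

Treat each block as its own option and order by rate: Gen-8/tier1 17 > Gen-15/tier1 14 > Gen-15/tier2 7 > Gen-8/tier2 6 > Gen-12/tier1 3 > Gen-12/tier2 2.
Gen-8 tier1 at 17: fill all 70 → 80 left.
Gen-15/tier1: +80 of 90 at 14; pool empty.
Total = 17×70 + 14×80 = 2310.

2310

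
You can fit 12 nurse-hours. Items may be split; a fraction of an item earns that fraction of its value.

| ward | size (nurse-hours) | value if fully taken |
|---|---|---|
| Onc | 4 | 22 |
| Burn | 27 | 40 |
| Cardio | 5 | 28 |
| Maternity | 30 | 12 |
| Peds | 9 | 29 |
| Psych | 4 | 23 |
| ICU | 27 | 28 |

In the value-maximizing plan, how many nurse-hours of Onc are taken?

3

Sort by value density: Psych 23/4≈5.75, Cardio 28/5≈5.6, Onc 22/4≈5.5, Peds 29/9≈3.22, Burn 40/27≈1.48, ICU 28/27≈1.04, Maternity 12/30≈0.4.
All 4 nurse-hours of Psych fit (value 23) → 8 remain.
Cardio: take in full, 5 nurse-hours for value 28 → 3 left.
Only 3 nurse-hours remain; take 3/4 of Onc for value 22×3/4 = 16.5.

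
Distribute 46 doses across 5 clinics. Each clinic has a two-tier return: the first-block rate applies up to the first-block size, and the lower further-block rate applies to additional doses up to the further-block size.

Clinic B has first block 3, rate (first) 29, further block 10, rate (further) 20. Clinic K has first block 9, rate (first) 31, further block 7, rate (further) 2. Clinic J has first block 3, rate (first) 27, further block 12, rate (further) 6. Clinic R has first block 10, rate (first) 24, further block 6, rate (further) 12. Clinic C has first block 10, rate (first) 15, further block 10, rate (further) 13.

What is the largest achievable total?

1050

Order all 10 blocks by rate: Clinic K/first 31 > Clinic B/first 29 > Clinic J/first 27 > Clinic R/first 24 > Clinic B/second 20 > Clinic C/first 15 > Clinic C/second 13 > Clinic R/second 12 > Clinic J/second 6 > Clinic K/second 2.
Fill Clinic K first block (9 at 31) → 37 left.
Clinic B/first (29): +3 → 34 left.
Clinic J/first (27): +3 → 31 left.
Clinic R/first (24): +10 → 21 left.
Fill Clinic B second block (10 at 20) → 11 left.
Clinic C/first (15): +10 → 1 left.
Clinic C second at 13: only 1 left, fill 1.
Total = 31×9 + 29×3 + 27×3 + 24×10 + 20×10 + 15×10 + 13×1 = 1050.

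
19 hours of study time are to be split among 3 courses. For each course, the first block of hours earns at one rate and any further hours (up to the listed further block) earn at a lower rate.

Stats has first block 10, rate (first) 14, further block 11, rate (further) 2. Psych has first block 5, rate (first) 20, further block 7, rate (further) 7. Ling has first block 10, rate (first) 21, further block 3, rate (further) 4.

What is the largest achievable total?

Order all 6 blocks by rate: Ling/tier1 21 > Psych/tier1 20 > Stats/tier1 14 > Psych/tier2 7 > Ling/tier2 4 > Stats/tier2 2.
Ling/tier1 (21): +10 → 9 left.
Psych/tier1 (20): +5 → 4 left.
4 remain; put them into Stats tier1 at 14.
Total = 21×10 + 20×5 + 14×4 = 366.

366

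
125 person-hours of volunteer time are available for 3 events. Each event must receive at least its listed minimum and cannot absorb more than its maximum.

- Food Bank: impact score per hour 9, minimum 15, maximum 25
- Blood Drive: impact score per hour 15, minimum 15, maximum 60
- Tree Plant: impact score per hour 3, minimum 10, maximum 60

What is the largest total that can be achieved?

1245

Meeting every minimum uses 15+15+10 = 40 person-hours, leaving 85.
Rank by impact score per hour: Blood Drive 15 > Food Bank 9 > Tree Plant 3.
Give Blood Drive 45 more to hit its cap of 60 ; 40 left.
Give Food Bank 10 more to hit its cap of 25 ; 30 left.
Tree Plant has room for 50 more but only 30 remain, so it gets 40.
Total = 9×25 + 15×60 + 3×40 = 1245.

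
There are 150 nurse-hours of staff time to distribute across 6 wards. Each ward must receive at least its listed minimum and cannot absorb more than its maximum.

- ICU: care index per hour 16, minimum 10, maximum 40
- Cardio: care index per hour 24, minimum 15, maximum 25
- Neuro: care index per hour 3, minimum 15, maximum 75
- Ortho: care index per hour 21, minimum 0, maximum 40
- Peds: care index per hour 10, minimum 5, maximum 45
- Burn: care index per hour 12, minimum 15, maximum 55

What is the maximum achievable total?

2475

Meeting every minimum uses 10+15+15+0+5+15 = 60 nurse-hours, leaving 90.
Rank by care index per hour: Cardio 24 > Ortho 21 > ICU 16 > Burn 12 > Peds 10 > Neuro 3.
Cardio takes 10 more to reach its cap of 25 → 80 left.
Ortho: +40 to 40 (cap) → 40 left.
Give ICU 30 more to hit its cap of 40 → 10 left.
Burn: +10 (room for 40) → 25. Pool exhausted.
Total = 16×40 + 24×25 + 3×15 + 21×40 + 10×5 + 12×25 = 2475.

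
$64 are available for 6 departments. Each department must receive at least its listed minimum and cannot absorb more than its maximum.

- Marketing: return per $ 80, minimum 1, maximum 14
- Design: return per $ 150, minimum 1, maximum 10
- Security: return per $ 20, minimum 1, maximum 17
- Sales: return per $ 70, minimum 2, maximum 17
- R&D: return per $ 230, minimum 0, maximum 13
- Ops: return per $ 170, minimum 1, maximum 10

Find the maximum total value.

8450

Meeting every minimum uses 1+1+1+2+0+1 = 6 $, leaving 58.
Highest return per $ first: R&D 230 > Ops 170 > Design 150 > Marketing 80 > Sales 70 > Security 20.
R&D: +13 to 13 (cap) → 45 left.
Ops: +9 to 10 (cap) → 36 left.
Design: +9 to 10 (cap) → 27 left.
Marketing: +13 to 14 (cap) → 14 left.
Sales: +14 (room for 15) → 16. Pool exhausted.
Total = 80×14 + 150×10 + 20×1 + 70×16 + 230×13 + 170×10 = 8450.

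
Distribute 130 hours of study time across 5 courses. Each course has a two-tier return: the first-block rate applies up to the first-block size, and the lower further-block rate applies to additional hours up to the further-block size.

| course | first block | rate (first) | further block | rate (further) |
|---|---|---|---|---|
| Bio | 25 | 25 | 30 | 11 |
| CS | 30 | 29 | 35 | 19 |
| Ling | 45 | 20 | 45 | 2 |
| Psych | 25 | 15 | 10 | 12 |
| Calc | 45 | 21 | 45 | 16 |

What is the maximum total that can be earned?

3040

Order all 10 blocks by rate: CS/T1 29 > Bio/T1 25 > Calc/T1 21 > Ling/T1 20 > CS/T2 19 > Calc/T2 16 > Psych/T1 15 > Psych/T2 12 > Bio/T2 11 > Ling/T2 2.
CS T1 at 29: fill all 30 — 100 left.
Bio T1 at 25: fill all 25 — 75 left.
Calc T1 at 21: fill all 45 — 30 left.
Ling/T1: +30 of 45 at 20; pool empty.
Total = 29×30 + 25×25 + 21×45 + 20×30 = 3040.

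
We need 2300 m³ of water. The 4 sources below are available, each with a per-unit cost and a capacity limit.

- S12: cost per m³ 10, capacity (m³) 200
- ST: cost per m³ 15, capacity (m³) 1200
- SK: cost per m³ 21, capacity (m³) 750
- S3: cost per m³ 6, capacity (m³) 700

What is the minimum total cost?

Cheapest first:
Take 700 from S3 at 6 → need 1600 more.
S12 (10): use full 200 → 1400 m³ to go.
ST (15): use full 1200 → 200 m³ to go.
SK (21): take the remaining 200 → done.
Cost = 700×6 + 200×10 + 1200×15 + 200×21 = 28400.

28400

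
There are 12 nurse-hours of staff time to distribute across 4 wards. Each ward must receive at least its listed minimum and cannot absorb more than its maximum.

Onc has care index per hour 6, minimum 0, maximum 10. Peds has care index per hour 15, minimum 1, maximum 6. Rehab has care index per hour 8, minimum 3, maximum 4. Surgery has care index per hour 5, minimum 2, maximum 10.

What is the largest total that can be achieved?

132

Meeting every minimum uses 0+1+3+2 = 6 nurse-hours, leaving 6.
Highest care index per hour first: Peds 15 > Rehab 8 > Onc 6 > Surgery 5.
Give Peds 5 more to hit its cap of 6 → 1 left.
Rehab: +1 to 4 (cap) → 0 left.
Total = 15×6 + 8×4 + 5×2 = 132.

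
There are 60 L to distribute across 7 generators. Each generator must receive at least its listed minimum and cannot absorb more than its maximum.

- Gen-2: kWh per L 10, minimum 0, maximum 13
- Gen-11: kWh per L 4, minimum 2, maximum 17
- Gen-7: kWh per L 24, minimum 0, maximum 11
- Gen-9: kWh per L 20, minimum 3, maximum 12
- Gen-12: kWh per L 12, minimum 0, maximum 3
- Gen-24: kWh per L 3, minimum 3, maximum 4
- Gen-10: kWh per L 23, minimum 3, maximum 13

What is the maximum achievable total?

Meeting every minimum uses 0+2+0+3+0+3+3 = 11 L, leaving 49.
Highest kWh per L first: Gen-7 24 > Gen-10 23 > Gen-9 20 > Gen-12 12 > Gen-2 10 > Gen-11 4 > Gen-24 3.
Gen-7: +11 to 11 (cap) — 38 left.
Gen-10 takes 10 more to reach its cap of 13 — 28 left.
Gen-9: +9 to 12 (cap) — 19 left.
Gen-12: +3 to 3 (cap) — 16 left.
Give Gen-2 13 more to hit its cap of 13 — 3 left.
Gen-11: +3 (room for 15) → 5. Pool exhausted.
Total = 10×13 + 4×5 + 24×11 + 20×12 + 12×3 + 3×3 + 23×13 = 998.

998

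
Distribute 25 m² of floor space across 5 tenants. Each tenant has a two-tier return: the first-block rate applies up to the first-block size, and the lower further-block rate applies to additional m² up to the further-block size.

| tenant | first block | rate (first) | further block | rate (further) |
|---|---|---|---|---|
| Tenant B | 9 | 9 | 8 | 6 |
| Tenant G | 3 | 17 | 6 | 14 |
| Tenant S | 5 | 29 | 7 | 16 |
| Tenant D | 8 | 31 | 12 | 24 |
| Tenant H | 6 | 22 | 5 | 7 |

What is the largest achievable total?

Treat each block as its own option and order by rate: Tenant D/tier1 31 > Tenant S/tier1 29 > Tenant D/tier2 24 > Tenant H/tier1 22 > Tenant G/tier1 17 > Tenant S/tier2 16 > Tenant G/tier2 14 > Tenant B/tier1 9 > Tenant H/tier2 7 > Tenant B/tier2 6.
Tenant D/tier1 (31): +8 — 17 left.
Tenant S/tier1 (29): +5 — 12 left.
Fill Tenant D tier2 block (12 at 24) — 0 left.
Total = 31×8 + 29×5 + 24×12 = 681.

681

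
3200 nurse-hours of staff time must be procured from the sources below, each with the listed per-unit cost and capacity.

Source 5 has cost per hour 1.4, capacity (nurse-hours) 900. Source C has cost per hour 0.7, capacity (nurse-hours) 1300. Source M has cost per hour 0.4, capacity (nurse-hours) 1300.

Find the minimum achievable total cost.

Cheapest first:
Source M at 0.4: take all 1300 nurse-hours ; 1900 still needed.
Source C (0.7): use full 1300 ; 600 nurse-hours to go.
Source 5 (1.4): take the remaining 600 ; done.
Cost = 1300×0.4 + 1300×0.7 + 600×1.4 = 2270.

2270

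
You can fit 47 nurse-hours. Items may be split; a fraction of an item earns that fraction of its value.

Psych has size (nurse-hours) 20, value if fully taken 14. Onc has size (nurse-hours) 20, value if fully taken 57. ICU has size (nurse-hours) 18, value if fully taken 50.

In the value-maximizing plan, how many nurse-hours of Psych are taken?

Best value per unit of size first: Onc 57/20≈2.85, ICU 50/18≈2.78, Psych 14/20≈0.7.
Take all of Onc (20 nurse-hours, value 57) ; 27 nurse-hours left.
All 18 nurse-hours of ICU fit (value 50) ; 9 remain.
Fill the last 9 nurse-hours with part of Psych: 9/20 of it earns 6.3.

9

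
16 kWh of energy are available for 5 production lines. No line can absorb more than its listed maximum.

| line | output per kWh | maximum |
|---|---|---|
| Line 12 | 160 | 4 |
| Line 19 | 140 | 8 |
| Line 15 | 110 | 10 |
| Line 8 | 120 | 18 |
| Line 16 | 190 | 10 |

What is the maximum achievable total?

Highest output per kWh first: Line 16 190 > Line 12 160 > Line 19 140 > Line 8 120 > Line 15 110.
Line 16: +10 to 10 (cap) — 6 left.
Line 12: +4 to 4 (cap) — 2 left.
Line 19 has room for 8 but only 2 remain, so it gets 2.
Total = 160×4 + 140×2 + 190×10 = 2820.

2820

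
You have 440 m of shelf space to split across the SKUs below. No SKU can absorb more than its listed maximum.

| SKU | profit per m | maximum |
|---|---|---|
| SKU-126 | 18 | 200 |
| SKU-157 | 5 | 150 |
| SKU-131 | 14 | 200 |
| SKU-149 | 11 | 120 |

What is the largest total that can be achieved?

Highest profit per m first: SKU-126 18 > SKU-131 14 > SKU-149 11 > SKU-157 5.
SKU-126: +200 to 200 (cap) — 240 left.
Give SKU-131 200 to hit its cap of 200 — 40 left.
SKU-149 has room for 120 but only 40 remain, so it gets 40.
Total = 18×200 + 14×200 + 11×40 = 6840.

6840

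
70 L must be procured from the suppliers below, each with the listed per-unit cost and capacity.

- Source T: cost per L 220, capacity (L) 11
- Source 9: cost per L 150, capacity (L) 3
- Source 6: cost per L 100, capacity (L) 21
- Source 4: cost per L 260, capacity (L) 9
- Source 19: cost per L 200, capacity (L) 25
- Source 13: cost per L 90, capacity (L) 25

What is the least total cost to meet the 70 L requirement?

9000

Use suppliers in increasing cost order.
Source 13 at 90: take all 25 L ; 45 still needed.
Source 6 (100): use full 21 ; 24 L to go.
Take 3 from Source 9 at 150 ; need 21 more.
Take 21 from Source 19 at 200 to finish.
Source T, Source 4: unused.
Cost = 25×90 + 21×100 + 3×150 + 21×200 = 9000.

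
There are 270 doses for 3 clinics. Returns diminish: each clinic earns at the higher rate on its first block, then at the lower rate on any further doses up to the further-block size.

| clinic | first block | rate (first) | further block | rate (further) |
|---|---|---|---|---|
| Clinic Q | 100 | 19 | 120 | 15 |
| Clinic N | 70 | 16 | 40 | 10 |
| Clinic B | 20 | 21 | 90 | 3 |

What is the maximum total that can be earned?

Rank every tier by rate: Clinic B/tier1 21 > Clinic Q/tier1 19 > Clinic N/tier1 16 > Clinic Q/tier2 15 > Clinic N/tier2 10 > Clinic B/tier2 3.
Clinic B/tier1 (21): +20 ; 250 left.
Clinic Q tier1 at 19: fill all 100 ; 150 left.
Fill Clinic N tier1 block (70 at 16) ; 80 left.
Clinic Q tier2 at 15: only 80 left, fill 80.
Total = 21×20 + 19×100 + 16×70 + 15×80 = 4640.

4640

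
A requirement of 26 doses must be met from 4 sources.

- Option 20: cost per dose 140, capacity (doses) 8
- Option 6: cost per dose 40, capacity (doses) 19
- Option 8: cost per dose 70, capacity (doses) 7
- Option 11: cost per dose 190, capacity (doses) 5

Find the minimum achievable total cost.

1250

Use sources in increasing cost order.
Option 6 at 40: take all 19 doses ; 7 still needed.
Option 8 at 70: take all 7 doses ; 0 still needed.
Option 20, Option 11: unused.
Cost = 19×40 + 7×70 = 1250.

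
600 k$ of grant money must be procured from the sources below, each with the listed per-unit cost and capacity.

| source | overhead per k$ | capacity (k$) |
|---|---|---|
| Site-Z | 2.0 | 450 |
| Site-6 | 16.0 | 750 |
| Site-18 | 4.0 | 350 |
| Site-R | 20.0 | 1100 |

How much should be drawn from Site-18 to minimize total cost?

Use sources in increasing cost order.
Take 450 from Site-Z at 2.0 ; need 150 more.
Take 150 from Site-18 at 4.0 to finish.
Site-6, Site-R: unused.

150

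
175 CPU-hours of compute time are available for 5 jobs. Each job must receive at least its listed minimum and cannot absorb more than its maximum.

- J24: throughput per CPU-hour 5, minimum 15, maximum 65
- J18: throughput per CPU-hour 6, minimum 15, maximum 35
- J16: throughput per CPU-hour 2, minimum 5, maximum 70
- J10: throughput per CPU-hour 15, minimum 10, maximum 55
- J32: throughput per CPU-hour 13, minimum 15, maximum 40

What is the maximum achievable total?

Meeting every minimum uses 15+15+5+10+15 = 60 CPU-hours, leaving 115.
Order the jobs by throughput per CPU-hour: J10 15 > J32 13 > J18 6 > J24 5 > J16 2.
Give J10 45 more to hit its cap of 55 → 70 left.
Give J32 25 more to hit its cap of 40 → 45 left.
J18 takes 20 more to reach its cap of 35 → 25 left.
J24: +25 (room for 50) → 40. Pool exhausted.
Total = 5×40 + 6×35 + 2×5 + 15×55 + 13×40 = 1765.

1765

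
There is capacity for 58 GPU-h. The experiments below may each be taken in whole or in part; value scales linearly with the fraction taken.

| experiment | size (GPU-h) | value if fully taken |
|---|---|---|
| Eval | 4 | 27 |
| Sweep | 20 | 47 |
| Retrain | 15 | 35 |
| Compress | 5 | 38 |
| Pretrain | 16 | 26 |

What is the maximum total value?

Sort by value density: Compress 38/5≈7.6, Eval 27/4≈6.75, Sweep 47/20≈2.35, Retrain 35/15≈2.33, Pretrain 26/16≈1.62.
All 5 GPU-h of Compress fit (value 38) ; 53 remain.
All 4 GPU-h of Eval fit (value 27) ; 49 remain.
Take all of Sweep (20 GPU-h, value 47) ; 29 GPU-h left.
Retrain: take in full, 15 GPU-h for value 35 ; 14 left.
Only 14 GPU-h remain; take 14/16 of Pretrain for value 26×14/16 = 22.75.
Total value = 169.75.

169.75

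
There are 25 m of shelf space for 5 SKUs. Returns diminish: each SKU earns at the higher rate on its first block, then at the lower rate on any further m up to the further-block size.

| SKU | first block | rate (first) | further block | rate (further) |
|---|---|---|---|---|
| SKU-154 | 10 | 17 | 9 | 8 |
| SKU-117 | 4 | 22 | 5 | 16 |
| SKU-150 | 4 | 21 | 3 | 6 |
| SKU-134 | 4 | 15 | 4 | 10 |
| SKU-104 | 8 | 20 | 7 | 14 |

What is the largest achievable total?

Order all 10 blocks by rate: SKU-117/T1 22 > SKU-150/T1 21 > SKU-104/T1 20 > SKU-154/T1 17 > SKU-117/T2 16 > SKU-134/T1 15 > SKU-104/T2 14 > SKU-134/T2 10 > SKU-154/T2 8 > SKU-150/T2 6.
SKU-117/T1 (22): +4 → 21 left.
SKU-150/T1 (21): +4 → 17 left.
Fill SKU-104 T1 block (8 at 20) → 9 left.
9 remain; put them into SKU-154 T1 at 17.
Total = 22×4 + 21×4 + 20×8 + 17×9 = 485.

485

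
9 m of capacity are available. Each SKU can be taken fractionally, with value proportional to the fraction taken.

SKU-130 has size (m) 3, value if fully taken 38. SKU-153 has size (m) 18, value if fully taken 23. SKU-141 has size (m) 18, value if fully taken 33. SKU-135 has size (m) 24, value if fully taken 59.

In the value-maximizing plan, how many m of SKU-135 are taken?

Best value per unit of size first: SKU-130 38/3≈12.7, SKU-135 59/24≈2.46, SKU-141 33/18≈1.83, SKU-153 23/18≈1.28.
SKU-130: take in full, 3 m for value 38 → 6 left.
6 m left: a 6/24 share of SKU-135 gives 59×6/24 = 14.75.

6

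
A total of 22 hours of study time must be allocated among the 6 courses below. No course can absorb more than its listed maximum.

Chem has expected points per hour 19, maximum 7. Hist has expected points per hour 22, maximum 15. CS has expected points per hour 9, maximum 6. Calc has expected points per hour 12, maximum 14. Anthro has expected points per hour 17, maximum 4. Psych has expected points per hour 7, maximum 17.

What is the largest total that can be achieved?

Order the courses by expected points per hour: Hist 22 > Chem 19 > Anthro 17 > Calc 12 > CS 9 > Psych 7.
Hist: +15 to 15 (cap) ; 7 left.
Chem: +7 to 7 (cap) ; 0 left.
Total = 19×7 + 22×15 = 463.

463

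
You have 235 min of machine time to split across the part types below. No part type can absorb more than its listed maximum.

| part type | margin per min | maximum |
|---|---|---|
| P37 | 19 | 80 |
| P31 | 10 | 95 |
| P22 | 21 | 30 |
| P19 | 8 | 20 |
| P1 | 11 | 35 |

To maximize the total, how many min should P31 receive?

90

Highest margin per min first: P22 21 > P37 19 > P1 11 > P31 10 > P19 8.
P22: +30 to 30 (cap) — 205 left.
Give P37 80 to hit its cap of 80 — 125 left.
Give P1 35 to hit its cap of 35 — 90 left.
P31 has room for 95 but only 90 remain, so it gets 90.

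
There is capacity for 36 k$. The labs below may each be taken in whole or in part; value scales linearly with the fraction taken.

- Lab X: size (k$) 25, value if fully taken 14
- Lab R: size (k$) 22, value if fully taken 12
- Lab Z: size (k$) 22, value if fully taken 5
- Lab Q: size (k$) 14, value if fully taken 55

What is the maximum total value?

Rank by value-to-size ratio: Lab Q 55/14≈3.93, Lab X 14/25≈0.56, Lab R 12/22≈0.545, Lab Z 5/22≈0.227.
Take all of Lab Q (14 k$, value 55) ; 22 k$ left.
22 k$ left: a 22/25 share of Lab X gives 14×22/25 = 12.32.
Total value = 67.32.

67.32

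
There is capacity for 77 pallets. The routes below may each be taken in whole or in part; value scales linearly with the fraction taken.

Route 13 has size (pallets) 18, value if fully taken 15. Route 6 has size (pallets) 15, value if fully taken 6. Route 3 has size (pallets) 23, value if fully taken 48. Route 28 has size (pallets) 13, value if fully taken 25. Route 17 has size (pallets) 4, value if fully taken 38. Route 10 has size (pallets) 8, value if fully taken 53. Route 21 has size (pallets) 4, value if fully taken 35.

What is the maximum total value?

216.8

Rank by value-to-size ratio: Route 17 38/4≈9.5, Route 21 35/4≈8.75, Route 10 53/8≈6.62, Route 3 48/23≈2.09, Route 28 25/13≈1.92, Route 13 15/18≈0.833, Route 6 6/15≈0.4.
Route 17: take in full, 4 pallets for value 38 — 73 left.
Take all of Route 21 (4 pallets, value 35) — 69 pallets left.
Take all of Route 10 (8 pallets, value 53) — 61 pallets left.
Route 3: take in full, 23 pallets for value 48 — 38 left.
Take all of Route 28 (13 pallets, value 25) — 25 pallets left.
Take all of Route 13 (18 pallets, value 15) — 7 pallets left.
7 pallets left: a 7/15 share of Route 6 gives 6×7/15 = 2.8.
Total value = 216.8.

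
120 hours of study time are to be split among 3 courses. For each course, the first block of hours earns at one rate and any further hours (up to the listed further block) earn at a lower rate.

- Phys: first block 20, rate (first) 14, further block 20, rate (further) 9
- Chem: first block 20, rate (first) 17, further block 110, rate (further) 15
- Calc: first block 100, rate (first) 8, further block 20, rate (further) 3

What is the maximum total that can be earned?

1840

Order all 6 blocks by rate: Chem/first 17 > Chem/second 15 > Phys/first 14 > Phys/second 9 > Calc/first 8 > Calc/second 3.
Chem first at 17: fill all 20 → 100 left.
Chem second at 15: only 100 left, fill 100.
Total = 17×20 + 15×100 = 1840.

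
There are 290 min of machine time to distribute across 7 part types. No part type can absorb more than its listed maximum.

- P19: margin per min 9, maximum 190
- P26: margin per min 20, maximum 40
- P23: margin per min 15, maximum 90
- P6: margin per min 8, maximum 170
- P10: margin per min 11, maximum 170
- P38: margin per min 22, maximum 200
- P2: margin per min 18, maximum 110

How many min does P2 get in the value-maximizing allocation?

50

Highest margin per min first: P38 22 > P26 20 > P2 18 > P23 15 > P10 11 > P19 9 > P6 8.
P38: +200 to 200 (cap) — 90 left.
P26: +40 to 40 (cap) — 50 left.
Only 50 left; P2 takes them to reach 50.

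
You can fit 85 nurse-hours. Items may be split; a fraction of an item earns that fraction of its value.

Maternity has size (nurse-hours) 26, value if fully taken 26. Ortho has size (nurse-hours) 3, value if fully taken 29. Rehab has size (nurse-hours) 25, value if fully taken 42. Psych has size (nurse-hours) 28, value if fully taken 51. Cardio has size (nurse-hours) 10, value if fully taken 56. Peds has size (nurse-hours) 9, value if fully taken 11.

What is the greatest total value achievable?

199

Sort by value density: Ortho 29/3≈9.67, Cardio 56/10≈5.6, Psych 51/28≈1.82, Rehab 42/25≈1.68, Peds 11/9≈1.22, Maternity 26/26≈1.
Ortho: take in full, 3 nurse-hours for value 29 — 82 left.
Cardio: take in full, 10 nurse-hours for value 56 — 72 left.
All 28 nurse-hours of Psych fit (value 51) — 44 remain.
All 25 nurse-hours of Rehab fit (value 42) — 19 remain.
Take all of Peds (9 nurse-hours, value 11) — 10 nurse-hours left.
Fill the last 10 nurse-hours with part of Maternity: 10/26 of it earns 10.
Total value = 199.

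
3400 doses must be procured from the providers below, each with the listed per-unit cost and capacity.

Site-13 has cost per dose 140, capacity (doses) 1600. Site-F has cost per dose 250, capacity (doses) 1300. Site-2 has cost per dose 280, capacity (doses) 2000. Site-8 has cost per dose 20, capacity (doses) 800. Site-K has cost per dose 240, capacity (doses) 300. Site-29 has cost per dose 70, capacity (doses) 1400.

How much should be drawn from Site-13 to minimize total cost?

1200

Use providers in increasing cost order.
Site-8 (20): use full 800 — 2600 doses to go.
Site-29 (70): use full 1400 — 1200 doses to go.
Site-13 (140): take the remaining 1200 — done.
Site-K, Site-F, Site-2: unused.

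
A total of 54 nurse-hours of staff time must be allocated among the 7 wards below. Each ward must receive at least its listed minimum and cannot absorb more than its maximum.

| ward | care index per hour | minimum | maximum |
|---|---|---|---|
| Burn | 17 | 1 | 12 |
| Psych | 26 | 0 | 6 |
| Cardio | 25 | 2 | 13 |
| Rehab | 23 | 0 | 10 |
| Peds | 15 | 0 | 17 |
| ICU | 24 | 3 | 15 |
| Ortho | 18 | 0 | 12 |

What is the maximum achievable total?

1250

Meeting every minimum uses 1+0+2+0+0+3+0 = 6 nurse-hours, leaving 48.
Order the wards by care index per hour: Psych 26 > Cardio 25 > ICU 24 > Rehab 23 > Ortho 18 > Burn 17 > Peds 15.
Give Psych 6 more to hit its cap of 6 → 42 left.
Cardio takes 11 more to reach its cap of 13 → 31 left.
ICU: +12 to 15 (cap) → 19 left.
Rehab takes 10 more to reach its cap of 10 → 9 left.
Ortho: +9 (room for 12) → 9. Pool exhausted.
Total = 17×1 + 26×6 + 25×13 + 23×10 + 24×15 + 18×9 = 1250.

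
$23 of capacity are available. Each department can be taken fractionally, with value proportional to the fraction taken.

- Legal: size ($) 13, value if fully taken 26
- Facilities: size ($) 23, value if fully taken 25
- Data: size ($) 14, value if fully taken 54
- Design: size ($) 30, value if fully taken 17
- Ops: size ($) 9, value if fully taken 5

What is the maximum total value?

72

Best value per unit of size first: Data 54/14≈3.86, Legal 26/13≈2, Facilities 25/23≈1.09, Design 17/30≈0.567, Ops 5/9≈0.556.
Take all of Data (14 $, value 54) ; 9 $ left.
9 $ left: a 9/13 share of Legal gives 26×9/13 = 18.
Total value = 72.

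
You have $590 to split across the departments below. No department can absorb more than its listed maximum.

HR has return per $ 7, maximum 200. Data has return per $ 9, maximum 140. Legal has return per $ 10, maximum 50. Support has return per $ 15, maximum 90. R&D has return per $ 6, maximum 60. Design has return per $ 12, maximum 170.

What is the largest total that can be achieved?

Highest return per $ first: Support 15 > Design 12 > Legal 10 > Data 9 > HR 7 > R&D 6.
Give Support 90 to hit its cap of 90 — 500 left.
Design takes 170 to reach its cap of 170 — 330 left.
Legal takes 50 to reach its cap of 50 — 280 left.
Data takes 140 to reach its cap of 140 — 140 left.
HR: +140 (room for 200) → 140. Pool exhausted.
Total = 7×140 + 9×140 + 10×50 + 15×90 + 12×170 = 6130.

6130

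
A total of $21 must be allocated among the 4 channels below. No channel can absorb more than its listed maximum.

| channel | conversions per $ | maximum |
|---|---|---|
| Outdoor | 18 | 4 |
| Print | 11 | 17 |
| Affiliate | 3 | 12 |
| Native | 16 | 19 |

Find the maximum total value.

344

Rank by conversions per $: Outdoor 18 > Native 16 > Print 11 > Affiliate 3.
Outdoor: +4 to 4 (cap) → 17 left.
Only 17 left; Native takes them to reach 17.
Total = 18×4 + 16×17 = 344.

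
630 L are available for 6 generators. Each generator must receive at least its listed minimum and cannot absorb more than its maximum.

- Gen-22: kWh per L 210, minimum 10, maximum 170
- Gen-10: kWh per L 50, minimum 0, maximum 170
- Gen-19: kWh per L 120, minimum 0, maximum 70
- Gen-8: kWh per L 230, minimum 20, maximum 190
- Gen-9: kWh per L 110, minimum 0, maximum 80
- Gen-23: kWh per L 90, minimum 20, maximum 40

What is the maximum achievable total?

104200

Meeting every minimum uses 10+0+0+20+0+20 = 50 L, leaving 580.
Rank by kWh per L: Gen-8 230 > Gen-22 210 > Gen-19 120 > Gen-9 110 > Gen-23 90 > Gen-10 50.
Gen-8 takes 170 more to reach its cap of 190 — 410 left.
Give Gen-22 160 more to hit its cap of 170 — 250 left.
Gen-19 takes 70 more to reach its cap of 70 — 180 left.
Gen-9 takes 80 more to reach its cap of 80 — 100 left.
Gen-23 takes 20 more to reach its cap of 40 — 80 left.
Only 80 left; Gen-10 takes them to reach 80.
Total = 210×170 + 50×80 + 120×70 + 230×190 + 110×80 + 90×40 = 104200.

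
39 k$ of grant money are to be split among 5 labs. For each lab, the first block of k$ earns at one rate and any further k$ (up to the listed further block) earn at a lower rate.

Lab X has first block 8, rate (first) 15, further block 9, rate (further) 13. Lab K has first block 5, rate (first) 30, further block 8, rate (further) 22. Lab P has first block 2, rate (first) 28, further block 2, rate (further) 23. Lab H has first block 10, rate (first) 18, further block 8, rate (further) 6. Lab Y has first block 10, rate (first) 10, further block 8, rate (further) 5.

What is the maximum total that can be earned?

Treat each block as its own option and order by rate: Lab K/T1 30 > Lab P/T1 28 > Lab P/T2 23 > Lab K/T2 22 > Lab H/T1 18 > Lab X/T1 15 > Lab X/T2 13 > Lab Y/T1 10 > Lab H/T2 6 > Lab Y/T2 5.
Lab K T1 at 30: fill all 5 — 34 left.
Fill Lab P T1 block (2 at 28) — 32 left.
Fill Lab P T2 block (2 at 23) — 30 left.
Lab K/T2 (22): +8 — 22 left.
Lab H T1 at 18: fill all 10 — 12 left.
Lab X T1 at 15: fill all 8 — 4 left.
4 remain; put them into Lab X T2 at 13.
Total = 30×5 + 28×2 + 23×2 + 22×8 + 18×10 + 15×8 + 13×4 = 780.

780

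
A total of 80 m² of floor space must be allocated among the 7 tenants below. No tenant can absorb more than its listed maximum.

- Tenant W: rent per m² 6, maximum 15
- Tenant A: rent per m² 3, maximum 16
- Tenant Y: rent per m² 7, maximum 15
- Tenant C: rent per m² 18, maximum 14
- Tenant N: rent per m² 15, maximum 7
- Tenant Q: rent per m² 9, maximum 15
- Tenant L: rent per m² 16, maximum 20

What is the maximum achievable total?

971

Order the tenants by rent per m²: Tenant C 18 > Tenant L 16 > Tenant N 15 > Tenant Q 9 > Tenant Y 7 > Tenant W 6 > Tenant A 3.
Give Tenant C 14 to hit its cap of 14 ; 66 left.
Give Tenant L 20 to hit its cap of 20 ; 46 left.
Tenant N takes 7 to reach its cap of 7 ; 39 left.
Tenant Q takes 15 to reach its cap of 15 ; 24 left.
Tenant Y: +15 to 15 (cap) ; 9 left.
Only 9 left; Tenant W takes them to reach 9.
Total = 6×9 + 7×15 + 18×14 + 15×7 + 9×15 + 16×20 = 971.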